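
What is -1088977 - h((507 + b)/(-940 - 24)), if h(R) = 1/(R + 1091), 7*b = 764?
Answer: -8012425973383/7357755 ≈ -1.0890e+6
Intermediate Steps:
b = 764/7 (b = (⅐)*764 = 764/7 ≈ 109.14)
h(R) = 1/(1091 + R)
-1088977 - h((507 + b)/(-940 - 24)) = -1088977 - 1/(1091 + (507 + 764/7)/(-940 - 24)) = -1088977 - 1/(1091 + (4313/7)/(-964)) = -1088977 - 1/(1091 + (4313/7)*(-1/964)) = -1088977 - 1/(1091 - 4313/6748) = -1088977 - 1/7357755/6748 = -1088977 - 1*6748/7357755 = -1088977 - 6748/7357755 = -8012425973383/7357755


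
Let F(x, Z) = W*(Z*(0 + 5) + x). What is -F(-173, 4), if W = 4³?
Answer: 9792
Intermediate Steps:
W = 64
F(x, Z) = 64*x + 320*Z (F(x, Z) = 64*(Z*(0 + 5) + x) = 64*(Z*5 + x) = 64*(5*Z + x) = 64*(x + 5*Z) = 64*x + 320*Z)
-F(-173, 4) = -(64*(-173) + 320*4) = -(-11072 + 1280) = -1*(-9792) = 9792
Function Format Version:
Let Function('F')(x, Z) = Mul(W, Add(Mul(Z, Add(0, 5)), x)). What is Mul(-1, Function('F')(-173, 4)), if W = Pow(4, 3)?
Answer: 9792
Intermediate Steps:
W = 64
Function('F')(x, Z) = Add(Mul(64, x), Mul(320, Z)) (Function('F')(x, Z) = Mul(64, Add(Mul(Z, Add(0, 5)), x)) = Mul(64, Add(Mul(Z, 5), x)) = Mul(64, Add(Mul(5, Z), x)) = Mul(64, Add(x, Mul(5, Z))) = Add(Mul(64, x), Mul(320, Z)))
Mul(-1, Function('F')(-173, 4)) = Mul(-1, Add(Mul(64, -173), Mul(320, 4))) = Mul(-1, Add(-11072, 1280)) = Mul(-1, -9792) = 9792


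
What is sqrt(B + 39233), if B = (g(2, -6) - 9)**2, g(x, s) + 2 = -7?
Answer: sqrt(39557) ≈ 198.89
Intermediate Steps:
g(x, s) = -9 (g(x, s) = -2 - 7 = -9)
B = 324 (B = (-9 - 9)**2 = (-18)**2 = 324)
sqrt(B + 39233) = sqrt(324 + 39233) = sqrt(39557)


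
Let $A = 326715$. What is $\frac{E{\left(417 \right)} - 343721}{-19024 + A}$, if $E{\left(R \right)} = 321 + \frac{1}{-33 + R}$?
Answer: $- \frac{131865599}{118153344} \approx -1.1161$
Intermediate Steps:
$\frac{E{\left(417 \right)} - 343721}{-19024 + A} = \frac{\frac{-10592 + 321 \cdot 417}{-33 + 417} - 343721}{-19024 + 326715} = \frac{\frac{-10592 + 133857}{384} - 343721}{307691} = \left(\frac{1}{384} \cdot 123265 - 343721\right) \frac{1}{307691} = \left(\frac{123265}{384} - 343721\right) \frac{1}{307691} = \left(- \frac{131865599}{384}\right) \frac{1}{307691} = - \frac{131865599}{118153344}$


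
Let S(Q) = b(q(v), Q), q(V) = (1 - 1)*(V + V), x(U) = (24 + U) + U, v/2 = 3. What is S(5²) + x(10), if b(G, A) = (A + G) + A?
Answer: 94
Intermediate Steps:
v = 6 (v = 2*3 = 6)
x(U) = 24 + 2*U
q(V) = 0 (q(V) = 0*(2*V) = 0)
b(G, A) = G + 2*A
S(Q) = 2*Q (S(Q) = 0 + 2*Q = 2*Q)
S(5²) + x(10) = 2*5² + (24 + 2*10) = 2*25 + (24 + 20) = 50 + 44 = 94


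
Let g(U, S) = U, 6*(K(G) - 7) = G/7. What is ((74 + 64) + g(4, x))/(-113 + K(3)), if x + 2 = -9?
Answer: -1988/1483 ≈ -1.3405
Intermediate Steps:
x = -11 (x = -2 - 9 = -11)
K(G) = 7 + G/42 (K(G) = 7 + (G/7)/6 = 7 + G/42)
((74 + 64) + g(4, x))/(-113 + K(3)) = ((74 + 64) + 4)/(-113 + (7 + (1/42)*3)) = (138 + 4)/(-113 + (7 + 1/14)) = 142/(-113 + 99/14) = 142/(-1483/14) = 142*(-14/1483) = -1988/1483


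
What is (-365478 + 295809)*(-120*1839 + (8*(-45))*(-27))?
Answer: 14697372240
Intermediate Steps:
(-365478 + 295809)*(-120*1839 + (8*(-45))*(-27)) = -69669*(-220680 - 360*(-27)) = -69669*(-220680 + 9720) = -69669*(-210960) = 14697372240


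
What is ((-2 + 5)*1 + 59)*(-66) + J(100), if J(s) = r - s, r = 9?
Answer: -4183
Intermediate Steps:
J(s) = 9 - s
((-2 + 5)*1 + 59)*(-66) + J(100) = ((-2 + 5)*1 + 59)*(-66) + (9 - 1*100) = (3*1 + 59)*(-66) + (9 - 100) = (3 + 59)*(-66) - 91 = 62*(-66) - 91 = -4092 - 91 = -4183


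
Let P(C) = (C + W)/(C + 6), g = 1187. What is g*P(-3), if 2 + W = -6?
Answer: -13057/3 ≈ -4352.3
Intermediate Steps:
W = -8 (W = -2 - 6 = -8)
P(C) = (-8 + C)/(6 + C) (P(C) = (C - 8)/(C + 6) = (-8 + C)/(6 + C))
g*P(-3) = 1187*((-8 - 3)/(6 - 3)) = 1187*(-11/3) = -13057/3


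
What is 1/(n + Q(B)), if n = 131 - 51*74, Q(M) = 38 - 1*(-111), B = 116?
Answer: -1/3494 ≈ -0.00028620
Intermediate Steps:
Q(M) = 149 (Q(M) = 38 + 111 = 149)
n = -3643 (n = 131 - 3774 = -3643)
1/(n + Q(B)) = 1/(-3643 + 149) = 1/(-3494) = -1/3494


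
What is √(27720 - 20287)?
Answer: √7433 ≈ 86.215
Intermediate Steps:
√(27720 - 20287) = √7433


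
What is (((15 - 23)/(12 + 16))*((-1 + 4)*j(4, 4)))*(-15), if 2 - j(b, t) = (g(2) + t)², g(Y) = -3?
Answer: 90/7 ≈ 12.857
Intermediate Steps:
j(b, t) = 2 - (-3 + t)²
(((15 - 23)/(12 + 16))*((-1 + 4)*j(4, 4)))*(-15) = (((15 - 23)/(12 + 16))*((-1 + 4)*(2 - (-3 + 4)²)))*(-15) = ((-8/28)*(3*(2 - 1*1²)))*(-15) = ((-8*1/28)*(3*(2 - 1*1)))*(-15) = -6*(2 - 1)/7*(-15) = -6/7*(-15) = 90/7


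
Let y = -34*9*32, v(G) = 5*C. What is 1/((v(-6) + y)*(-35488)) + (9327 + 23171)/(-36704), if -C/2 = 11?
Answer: -356870871217/403058295872 ≈ -0.88541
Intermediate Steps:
C = -22 (C = -2*11 = -22)
v(G) = -110 (v(G) = 5*(-22) = -110)
y = -9792 (y = -306*32 = -9792)
1/((v(-6) + y)*(-35488)) + (9327 + 23171)/(-36704) = 1/(-110 - 9792*(-35488)) + (9327 + 23171)/(-36704) = -1/35488/(-9902) + 32498*(-1/36704) = -1/9902*(-1/35488) - 16249/18352 = 1/351402176 - 16249/18352 = -356870871217/403058295872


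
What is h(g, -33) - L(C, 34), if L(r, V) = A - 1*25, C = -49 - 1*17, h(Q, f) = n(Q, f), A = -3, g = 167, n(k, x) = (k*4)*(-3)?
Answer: -1976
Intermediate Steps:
n(k, x) = -12*k (n(k, x) = (4*k)*(-3) = -12*k)
h(Q, f) = -12*Q
C = -66 (C = -49 - 17 = -66)
L(r, V) = -28 (L(r, V) = -3 - 1*25 = -3 - 25 = -28)
h(g, -33) - L(C, 34) = -12*167 - 1*(-28) = -2004 + 28 = -1976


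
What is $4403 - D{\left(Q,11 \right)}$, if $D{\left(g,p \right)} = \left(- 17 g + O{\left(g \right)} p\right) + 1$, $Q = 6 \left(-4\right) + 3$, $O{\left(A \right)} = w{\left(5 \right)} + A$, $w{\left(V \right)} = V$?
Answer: $4221$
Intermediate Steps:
$O{\left(A \right)} = 5 + A$
$Q = -21$ ($Q = -24 + 3 = -21$)
$D{\left(g,p \right)} = 1 - 17 g + p \left(5 + g\right)$ ($D{\left(g,p \right)} = \left(- 17 g + \left(5 + g\right) p\right) + 1 = \left(- 17 g + p \left(5 + g\right)\right) + 1 = 1 - 17 g + p \left(5 + g\right)$)
$4403 - D{\left(Q,11 \right)} = 4403 - \left(1 - -357 + 11 \left(5 - 21\right)\right) = 4403 - \left(1 + 357 + 11 \left(-16\right)\right) = 4403 - \left(1 + 357 - 176\right) = 4403 - 182 = 4221$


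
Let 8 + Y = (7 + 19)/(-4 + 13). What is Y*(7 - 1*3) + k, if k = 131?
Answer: 995/9 ≈ 110.56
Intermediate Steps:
Y = -46/9 (Y = -8 + (7 + 19)/(-4 + 13) = -8 + 26/9 = -46/9 ≈ -5.1111)
Y*(7 - 1*3) + k = -46*(7 - 1*3)/9 + 131 = -46*(7 - 3)/9 + 131 = -46/9*4 + 131 = -184/9 + 131 = 995/9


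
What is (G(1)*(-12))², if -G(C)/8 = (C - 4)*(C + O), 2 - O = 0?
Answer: 746496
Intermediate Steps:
O = 2 (O = 2 - 1*0 = 2 + 0 = 2)
G(C) = -8*(-4 + C)*(2 + C) (G(C) = -8*(C - 4)*(C + 2) = -8*(-4 + C)*(2 + C))
(G(1)*(-12))² = ((64 - 8*1² + 16*1)*(-12))² = ((64 - 8*1 + 16)*(-12))² = ((64 - 8 + 16)*(-12))² = (72*(-12))² = (-864)² = 746496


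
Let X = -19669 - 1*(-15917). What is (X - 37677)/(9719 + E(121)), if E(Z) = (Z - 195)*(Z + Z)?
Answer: 41429/8189 ≈ 5.0591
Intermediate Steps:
X = -3752 (X = -19669 + 15917 = -3752)
E(Z) = 2*Z*(-195 + Z) (E(Z) = (-195 + Z)*(2*Z) = 2*Z*(-195 + Z))
(X - 37677)/(9719 + E(121)) = (-3752 - 37677)/(9719 + 2*121*(-195 + 121)) = -41429/(9719 + 2*121*(-74)) = -41429/(9719 - 17908) = -41429/(-8189) = -41429*(-1/8189) = 41429/8189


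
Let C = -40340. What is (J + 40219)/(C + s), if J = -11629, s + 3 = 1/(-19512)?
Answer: -557848080/787172617 ≈ -0.70867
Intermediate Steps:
s = -58537/19512 (s = -3 + 1/(-19512) = -3 - 1/19512 = -58537/19512 ≈ -3.0000)
(J + 40219)/(C + s) = (-11629 + 40219)/(-40340 - 58537/19512) = 28590/(-787172617/19512) = 28590*(-19512/787172617) = -557848080/787172617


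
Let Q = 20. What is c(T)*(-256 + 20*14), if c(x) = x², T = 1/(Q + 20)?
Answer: 3/200 ≈ 0.015000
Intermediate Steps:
T = 1/40 (T = 1/(20 + 20) = 1/40 ≈ 0.025000)
c(T)*(-256 + 20*14) = (1/40)²*(-256 + 20*14) = (-256 + 280)/1600 = (1/1600)*24 = 3/200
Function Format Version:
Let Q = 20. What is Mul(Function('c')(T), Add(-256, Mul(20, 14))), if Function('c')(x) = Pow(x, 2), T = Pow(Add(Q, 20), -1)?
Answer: Rational(3, 200) ≈ 0.015000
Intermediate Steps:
T = Rational(1, 40) (T = Pow(Add(20, 20), -1) = Pow(40, -1) = Rational(1, 40) ≈ 0.025000)
Mul(Function('c')(T), Add(-256, Mul(20, 14))) = Mul(Pow(Rational(1, 40), 2), Add(-256, Mul(20, 14))) = Mul(Rational(1, 1600), Add(-256, 280)) = Mul(Rational(1, 1600), 24) = Rational(3, 200)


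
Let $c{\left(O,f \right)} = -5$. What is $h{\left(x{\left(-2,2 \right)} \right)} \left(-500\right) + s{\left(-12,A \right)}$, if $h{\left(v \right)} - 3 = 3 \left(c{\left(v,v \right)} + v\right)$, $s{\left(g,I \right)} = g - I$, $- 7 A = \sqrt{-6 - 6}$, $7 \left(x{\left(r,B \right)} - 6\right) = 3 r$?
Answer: $- \frac{12084}{7} + \frac{2 i \sqrt{3}}{7} \approx -1726.3 + 0.49487 i$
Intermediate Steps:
$x{\left(r,B \right)} = 6 + \frac{3 r}{7}$
$A = - \frac{2 i \sqrt{3}}{7}$ ($A = - \frac{\sqrt{-6 - 6}}{7} = - \frac{\sqrt{-12}}{7} = - \frac{2 i \sqrt{3}}{7} \approx - 0.49487 i$)
$h{\left(v \right)} = -12 + 3 v$ ($h{\left(v \right)} = 3 + 3 \left(-5 + v\right) = 3 + \left(-15 + 3 v\right) = -12 + 3 v$)
$h{\left(x{\left(-2,2 \right)} \right)} \left(-500\right) + s{\left(-12,A \right)} = \left(-12 + 3 \left(6 + \frac{3}{7} \left(-2\right)\right)\right) \left(-500\right) - \left(12 - \frac{2 i \sqrt{3}}{7}\right) = \left(-12 + 3 \left(6 - \frac{6}{7}\right)\right) \left(-500\right) - \left(12 - \frac{2 i \sqrt{3}}{7}\right) = \left(-12 + 3 \cdot \frac{36}{7}\right) \left(-500\right) - \left(12 - \frac{2 i \sqrt{3}}{7}\right) = \left(-12 + \frac{108}{7}\right) \left(-500\right) - \left(12 - \frac{2 i \sqrt{3}}{7}\right) = \frac{24}{7} \left(-500\right) - \left(12 - \frac{2 i \sqrt{3}}{7}\right) = - \frac{12000}{7} - \left(12 - \frac{2 i \sqrt{3}}{7}\right) = - \frac{12084}{7} + \frac{2 i \sqrt{3}}{7}$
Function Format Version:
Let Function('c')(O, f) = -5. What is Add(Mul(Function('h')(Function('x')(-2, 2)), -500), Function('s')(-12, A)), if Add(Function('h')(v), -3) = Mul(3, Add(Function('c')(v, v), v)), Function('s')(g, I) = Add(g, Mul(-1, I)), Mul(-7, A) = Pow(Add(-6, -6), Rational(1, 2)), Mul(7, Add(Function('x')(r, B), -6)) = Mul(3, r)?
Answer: Add(Rational(-12084, 7), Mul(Rational(2, 7), I, Pow(3, Rational(1, 2)))) ≈ Add(-1726.3, Mul(0.49487, I))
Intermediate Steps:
Function('x')(r, B) = Add(6, Mul(Rational(3, 7), r)) (Function('x')(r, B) = Add(6, Mul(Rational(1, 7), Mul(3, r))) = Add(6, Mul(Rational(3, 7), r)))
A = Mul(Rational(-2, 7), I, Pow(3, Rational(1, 2))) (A = Mul(Rational(-1, 7), Pow(Add(-6, -6), Rational(1, 2))) = Mul(Rational(-1, 7), Pow(-12, Rational(1, 2))) = Mul(Rational(-1, 7), Mul(2, I, Pow(3, Rational(1, 2)))) = Mul(Rational(-2, 7), I, Pow(3, Rational(1, 2))) ≈ Mul(-0.49487, I))
Function('h')(v) = Add(-12, Mul(3, v)) (Function('h')(v) = Add(3, Mul(3, Add(-5, v))) = Add(3, Add(-15, Mul(3, v))) = Add(-12, Mul(3, v)))
Add(Mul(Function('h')(Function('x')(-2, 2)), -500), Function('s')(-12, A)) = Add(Mul(Add(-12, Mul(3, Add(6, Mul(Rational(3, 7), -2)))), -500), Add(-12, Mul(-1, Mul(Rational(-2, 7), I, Pow(3, Rational(1, 2)))))) = Add(Mul(Add(-12, Mul(3, Add(6, Rational(-6, 7)))), -500), Add(-12, Mul(Rational(2, 7), I, Pow(3, Rational(1, 2))))) = Add(Mul(Add(-12, Mul(3, Rational(36, 7))), -500), Add(-12, Mul(Rational(2, 7), I, Pow(3, Rational(1, 2))))) = Add(Mul(Add(-12, Rational(108, 7)), -500), Add(-12, Mul(Rational(2, 7), I, Pow(3, Rational(1, 2))))) = Add(Mul(Rational(24, 7), -500), Add(-12, Mul(Rational(2, 7), I, Pow(3, Rational(1, 2))))) = Add(Rational(-12000, 7), Add(-12, Mul(Rational(2, 7), I, Pow(3, Rational(1, 2))))) = Add(Rational(-12084, 7), Mul(Rational(2, 7), I, Pow(3, Rational(1, 2))))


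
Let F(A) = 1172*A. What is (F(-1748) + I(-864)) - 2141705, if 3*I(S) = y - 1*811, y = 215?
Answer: -12571679/3 ≈ -4.1906e+6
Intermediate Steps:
I(S) = -596/3 (I(S) = (215 - 1*811)/3 = (215 - 811)/3 = (1/3)*(-596) = -596/3)
(F(-1748) + I(-864)) - 2141705 = (1172*(-1748) - 596/3) - 2141705 = (-2048656 - 596/3) - 2141705 = -6146564/3 - 2141705 = -12571679/3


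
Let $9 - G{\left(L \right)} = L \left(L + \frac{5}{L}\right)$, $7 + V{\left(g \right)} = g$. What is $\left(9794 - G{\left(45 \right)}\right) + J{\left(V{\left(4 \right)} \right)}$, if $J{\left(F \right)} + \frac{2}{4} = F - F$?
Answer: $\frac{23629}{2} \approx 11815.0$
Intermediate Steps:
$V{\left(g \right)} = -7 + g$
$J{\left(F \right)} = - \frac{1}{2}$ ($J{\left(F \right)} = - \frac{1}{2} + \left(F - F\right) = - \frac{1}{2} + 0 = - \frac{1}{2}$)
$G{\left(L \right)} = 9 - L \left(L + \frac{5}{L}\right)$
$\left(9794 - G{\left(45 \right)}\right) + J{\left(V{\left(4 \right)} \right)} = \left(9794 - \left(4 - 45^{2}\right)\right) - \frac{1}{2} = \left(9794 - \left(4 - 2025\right)\right) - \frac{1}{2} = \left(9794 - -2021\right) - \frac{1}{2} = \left(9794 + 2021\right) - \frac{1}{2} = 11815 - \frac{1}{2} = \frac{23629}{2}$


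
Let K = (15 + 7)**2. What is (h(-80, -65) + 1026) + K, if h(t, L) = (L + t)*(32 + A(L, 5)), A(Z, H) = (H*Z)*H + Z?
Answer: 241920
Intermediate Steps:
K = 484 (K = 22**2 = 484)
A(Z, H) = Z + Z*H**2 (A(Z, H) = Z*H**2 + Z = Z + Z*H**2)
h(t, L) = (32 + 26*L)*(L + t) (h(t, L) = (L + t)*(32 + L*(1 + 5**2)) = (L + t)*(32 + L*(1 + 25)) = (L + t)*(32 + L*26) = (L + t)*(32 + 26*L) = (32 + 26*L)*(L + t))
(h(-80, -65) + 1026) + K = ((26*(-65)**2 + 32*(-65) + 32*(-80) + 26*(-65)*(-80)) + 1026) + 484 = ((26*4225 - 2080 - 2560 + 135200) + 1026) + 484 = ((109850 - 2080 - 2560 + 135200) + 1026) + 484 = (240410 + 1026) + 484 = 241436 + 484 = 241920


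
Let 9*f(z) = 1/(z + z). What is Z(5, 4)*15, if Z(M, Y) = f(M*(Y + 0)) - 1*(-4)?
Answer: 1441/24 ≈ 60.042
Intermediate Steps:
f(z) = 1/(18*z) (f(z) = 1/(9*(z + z)) = 1/(9*((2*z))) = (1/(2*z))/9 = 1/(18*z))
Z(M, Y) = 4 + 1/(18*M*Y) (Z(M, Y) = 1/(18*((M*(Y + 0)))) - 1*(-4) = 1/(18*((M*Y))) + 4 = (1/(M*Y))/18 + 4 = 1/(18*M*Y) + 4 = 4 + 1/(18*M*Y))
Z(5, 4)*15 = (4 + (1/18)/(5*4))*15 = (4 + (1/18)*(⅕)*(¼))*15 = (4 + 1/360)*15 = (1441/360)*15 = 1441/24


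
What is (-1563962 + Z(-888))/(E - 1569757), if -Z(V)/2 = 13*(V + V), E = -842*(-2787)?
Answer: -1517786/776897 ≈ -1.9537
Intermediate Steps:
E = 2346654
Z(V) = -52*V (Z(V) = -26*(V + V) = -26*2*V = -52*V)
(-1563962 + Z(-888))/(E - 1569757) = (-1563962 - 52*(-888))/(2346654 - 1569757) = (-1563962 + 46176)/776897 = -1517786*1/776897 = -1517786/776897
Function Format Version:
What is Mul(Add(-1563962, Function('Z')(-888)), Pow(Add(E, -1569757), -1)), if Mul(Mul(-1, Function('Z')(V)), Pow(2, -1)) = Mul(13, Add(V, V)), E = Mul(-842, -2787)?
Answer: Rational(-1517786, 776897) ≈ -1.9537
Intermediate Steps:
E = 2346654
Function('Z')(V) = Mul(-52, V) (Function('Z')(V) = Mul(-2, Mul(13, Add(V, V))) = Mul(-2, Mul(13, Mul(2, V))) = Mul(-2, Mul(26, V)) = Mul(-52, V))
Mul(Add(-1563962, Function('Z')(-888)), Pow(Add(E, -1569757), -1)) = Mul(Add(-1563962, Mul(-52, -888)), Pow(Add(2346654, -1569757), -1)) = Mul(Add(-1563962, 46176), Pow(776897, -1)) = Mul(-1517786, Rational(1, 776897)) = Rational(-1517786, 776897)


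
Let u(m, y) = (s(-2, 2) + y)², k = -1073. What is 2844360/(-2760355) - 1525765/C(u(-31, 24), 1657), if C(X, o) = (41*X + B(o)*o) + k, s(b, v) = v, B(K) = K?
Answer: -2419409903939/1530502016732 ≈ -1.5808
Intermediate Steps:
u(m, y) = (2 + y)²
C(X, o) = -1073 + o² + 41*X (C(X, o) = (41*X + o*o) - 1073 = (41*X + o²) - 1073 = (o² + 41*X) - 1073 = -1073 + o² + 41*X)
2844360/(-2760355) - 1525765/C(u(-31, 24), 1657) = 2844360/(-2760355) - 1525765/(-1073 + 1657² + 41*(2 + 24)²) = 2844360*(-1/2760355) - 1525765/(-1073 + 2745649 + 41*26²) = -568872/552071 - 1525765/(-1073 + 2745649 + 41*676) = -568872/552071 - 1525765/(-1073 + 2745649 + 27716) = -568872/552071 - 1525765/2772292 = -2419409903939/1530502016732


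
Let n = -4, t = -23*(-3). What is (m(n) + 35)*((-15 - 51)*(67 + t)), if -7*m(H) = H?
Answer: -2235024/7 ≈ -3.1929e+5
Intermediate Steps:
t = 69
m(H) = -H/7
(m(n) + 35)*((-15 - 51)*(67 + t)) = (-⅐*(-4) + 35)*((-15 - 51)*(67 + 69)) = (4/7 + 35)*(-66*136) = (249/7)*(-8976) = -2235024/7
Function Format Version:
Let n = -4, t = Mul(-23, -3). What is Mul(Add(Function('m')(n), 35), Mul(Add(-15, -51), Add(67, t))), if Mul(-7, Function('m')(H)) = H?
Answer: Rational(-2235024, 7) ≈ -3.1929e+5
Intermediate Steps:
t = 69
Function('m')(H) = Mul(Rational(-1, 7), H)
Mul(Add(Function('m')(n), 35), Mul(Add(-15, -51), Add(67, t))) = Mul(Add(Mul(Rational(-1, 7), -4), 35), Mul(Add(-15, -51), Add(67, 69))) = Mul(Add(Rational(4, 7), 35), Mul(-66, 136)) = Mul(Rational(249, 7), -8976) = Rational(-2235024, 7)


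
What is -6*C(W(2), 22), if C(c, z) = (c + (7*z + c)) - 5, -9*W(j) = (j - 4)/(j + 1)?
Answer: -8054/9 ≈ -894.89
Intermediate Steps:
W(j) = -(-4 + j)/(9*(1 + j)) (W(j) = -(j - 4)/(9*(j + 1)) = -(-4 + j)/(9*(1 + j)))
C(c, z) = -5 + 2*c + 7*z (C(c, z) = (c + (c + 7*z)) - 5 = (2*c + 7*z) - 5 = -5 + 2*c + 7*z)
-6*C(W(2), 22) = -6*(-5 + 2*((4 - 1*2)/(9*(1 + 2))) + 7*22) = -6*(-5 + 2*((⅑)*(4 - 2)/3) + 154) = -6*(-5 + 2*((⅑)*(⅓)*2) + 154) = -6*(-5 + 2*(2/27) + 154) = -6*(-5 + 4/27 + 154) = -6*4027/27 = -8054/9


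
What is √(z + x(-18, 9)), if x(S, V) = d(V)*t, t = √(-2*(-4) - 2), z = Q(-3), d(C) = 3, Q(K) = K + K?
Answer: √(-6 + 3*√6) ≈ 1.1612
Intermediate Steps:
Q(K) = 2*K
z = -6 (z = 2*(-3) = -6)
t = √6 (t = √(8 - 2) = √6 ≈ 2.4495)
x(S, V) = 3*√6
√(z + x(-18, 9)) = √(-6 + 3*√6)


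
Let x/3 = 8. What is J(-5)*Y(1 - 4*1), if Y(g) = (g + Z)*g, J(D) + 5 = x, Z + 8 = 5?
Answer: 342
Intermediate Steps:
Z = -3 (Z = -8 + 5 = -3)
x = 24 (x = 3*8 = 24)
J(D) = 19 (J(D) = -5 + 24 = 19)
Y(g) = g*(-3 + g) (Y(g) = (g - 3)*g = (-3 + g)*g = g*(-3 + g))
J(-5)*Y(1 - 4*1) = 19*((1 - 4*1)*(-3 + (1 - 4*1))) = 19*((1 - 4)*(-3 + (1 - 4))) = 19*(-3*(-3 - 3)) = 19*(-3*(-6)) = 19*18 = 342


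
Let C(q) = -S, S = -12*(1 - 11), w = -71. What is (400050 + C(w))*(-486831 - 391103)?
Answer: -351112144620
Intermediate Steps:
S = 120 (S = -12*(-10) = 120)
C(q) = -120 (C(q) = -1*120 = -120)
(400050 + C(w))*(-486831 - 391103) = (400050 - 120)*(-486831 - 391103) = 399930*(-877934) = -351112144620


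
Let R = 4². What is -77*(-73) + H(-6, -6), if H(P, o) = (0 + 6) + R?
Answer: 5643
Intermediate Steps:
R = 16
H(P, o) = 22 (H(P, o) = (0 + 6) + 16 = 6 + 16 = 22)
-77*(-73) + H(-6, -6) = -77*(-73) + 22 = 5621 + 22 = 5643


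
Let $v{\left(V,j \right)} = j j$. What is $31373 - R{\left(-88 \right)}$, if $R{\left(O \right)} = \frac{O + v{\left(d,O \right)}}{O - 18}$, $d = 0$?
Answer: $\frac{1666597}{53} \approx 31445.0$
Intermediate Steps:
$v{\left(V,j \right)} = j^{2}$
$R{\left(O \right)} = \frac{O + O^{2}}{-18 + O}$ ($R{\left(O \right)} = \frac{O + O^{2}}{O - 18} = \frac{O + O^{2}}{-18 + O}$)
$31373 - R{\left(-88 \right)} = 31373 - - \frac{88 \left(1 - 88\right)}{-18 - 88} = 31373 - \left(-88\right) \frac{1}{-106} \left(-87\right) = 31373 - \left(-88\right) \left(- \frac{1}{106}\right) \left(-87\right) = 31373 - - \frac{3828}{53} = 31373 + \frac{3828}{53} = \frac{1666597}{53}$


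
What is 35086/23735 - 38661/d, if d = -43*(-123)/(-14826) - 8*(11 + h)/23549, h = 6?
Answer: 106793187625459844/1001355891265 ≈ 1.0665e+5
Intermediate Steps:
d = -42188999/116379158 (d = -43*(-123)/(-14826) - 8*(11 + 6)/23549 = 5289*(-1/14826) - 8*17*(1/23549) = -1763/4942 - 136*1/23549 = -1763/4942 - 136/23549 = -42188999/116379158 ≈ -0.36251)
35086/23735 - 38661/d = 35086/23735 - 38661/(-42188999/116379158) = 35086*(1/23735) - 38661*(-116379158/42188999) = 35086/23735 + 4499334627438/42188999 = 106793187625459844/1001355891265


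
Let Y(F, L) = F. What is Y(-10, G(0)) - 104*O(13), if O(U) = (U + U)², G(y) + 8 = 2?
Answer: -70314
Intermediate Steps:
G(y) = -6 (G(y) = -8 + 2 = -6)
O(U) = 4*U² (O(U) = (2*U)² = 4*U²)
Y(-10, G(0)) - 104*O(13) = -10 - 416*13² = -10 - 416*169 = -10 - 104*676 = -10 - 70304 = -70314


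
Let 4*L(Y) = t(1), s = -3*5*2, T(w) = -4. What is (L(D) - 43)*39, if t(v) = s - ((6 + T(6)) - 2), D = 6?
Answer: -3939/2 ≈ -1969.5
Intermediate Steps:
s = -30 (s = -15*2 = -30)
t(v) = -30 (t(v) = -30 - ((6 - 4) - 2) = -30 - (2 - 2) = -30 - 1*0 = -30 + 0 = -30)
L(Y) = -15/2 (L(Y) = (¼)*(-30) = -15/2)
(L(D) - 43)*39 = (-15/2 - 43)*39 = -101/2*39 = -3939/2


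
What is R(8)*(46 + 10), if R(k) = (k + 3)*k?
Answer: 4928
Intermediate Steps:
R(k) = k*(3 + k) (R(k) = (3 + k)*k = k*(3 + k))
R(8)*(46 + 10) = (8*(3 + 8))*(46 + 10) = (8*11)*56 = 88*56 = 4928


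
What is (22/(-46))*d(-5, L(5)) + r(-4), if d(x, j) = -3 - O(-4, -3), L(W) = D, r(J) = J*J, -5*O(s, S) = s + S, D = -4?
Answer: 2082/115 ≈ 18.104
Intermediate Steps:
O(s, S) = -S/5 - s/5 (O(s, S) = -(s + S)/5 = -(S + s)/5 = -S/5 - s/5)
r(J) = J**2
L(W) = -4
d(x, j) = -22/5 (d(x, j) = -3 - (-1/5*(-3) - 1/5*(-4)) = -3 - (3/5 + 4/5) = -3 - 1*7/5 = -3 - 7/5 = -22/5)
(22/(-46))*d(-5, L(5)) + r(-4) = (22/(-46))*(-22/5) + (-4)**2 = (22*(-1/46))*(-22/5) + 16 = -11/23*(-22/5) + 16 = 242/115 + 16 = 2082/115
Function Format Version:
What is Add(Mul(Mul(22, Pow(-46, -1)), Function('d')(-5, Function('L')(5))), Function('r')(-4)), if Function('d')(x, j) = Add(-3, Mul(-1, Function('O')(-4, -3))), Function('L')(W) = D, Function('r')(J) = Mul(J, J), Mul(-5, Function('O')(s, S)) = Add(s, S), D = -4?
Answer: Rational(2082, 115) ≈ 18.104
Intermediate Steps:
Function('O')(s, S) = Add(Mul(Rational(-1, 5), S), Mul(Rational(-1, 5), s)) (Function('O')(s, S) = Mul(Rational(-1, 5), Add(s, S)) = Mul(Rational(-1, 5), Add(S, s)) = Add(Mul(Rational(-1, 5), S), Mul(Rational(-1, 5), s)))
Function('r')(J) = Pow(J, 2)
Function('L')(W) = -4
Function('d')(x, j) = Rational(-22, 5) (Function('d')(x, j) = Add(-3, Mul(-1, Add(Mul(Rational(-1, 5), -3), Mul(Rational(-1, 5), -4)))) = Add(-3, Mul(-1, Add(Rational(3, 5), Rational(4, 5)))) = Add(-3, Mul(-1, Rational(7, 5))) = Add(-3, Rational(-7, 5)) = Rational(-22, 5))
Add(Mul(Mul(22, Pow(-46, -1)), Function('d')(-5, Function('L')(5))), Function('r')(-4)) = Add(Mul(Mul(22, Pow(-46, -1)), Rational(-22, 5)), Pow(-4, 2)) = Add(Mul(Mul(22, Rational(-1, 46)), Rational(-22, 5)), 16) = Add(Mul(Rational(-11, 23), Rational(-22, 5)), 16) = Add(Rational(242, 115), 16) = Rational(2082, 115)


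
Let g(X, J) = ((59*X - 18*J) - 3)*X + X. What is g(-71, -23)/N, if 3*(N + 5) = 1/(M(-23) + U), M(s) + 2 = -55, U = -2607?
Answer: -2143190664/39961 ≈ -53632.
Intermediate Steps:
M(s) = -57 (M(s) = -2 - 55 = -57)
g(X, J) = X + X*(-3 - 18*J + 59*X) (g(X, J) = ((-18*J + 59*X) - 3)*X + X = (-3 - 18*J + 59*X)*X + X = X*(-3 - 18*J + 59*X) + X = X + X*(-3 - 18*J + 59*X))
N = -39961/7992 (N = -5 + 1/(3*(-57 - 2607)) = -5 + (⅓)/(-2664) = -5 + (⅓)*(-1/2664) = -5 - 1/7992 = -39961/7992 ≈ -5.0001)
g(-71, -23)/N = (-71*(-2 - 18*(-23) + 59*(-71)))/(-39961/7992) = -71*(-2 + 414 - 4189)*(-7992/39961) = -71*(-3777)*(-7992/39961) = 268167*(-7992/39961) = -2143190664/39961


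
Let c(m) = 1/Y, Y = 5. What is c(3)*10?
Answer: 2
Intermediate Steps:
c(m) = 1/5
c(3)*10 = (1/5)*10 = 2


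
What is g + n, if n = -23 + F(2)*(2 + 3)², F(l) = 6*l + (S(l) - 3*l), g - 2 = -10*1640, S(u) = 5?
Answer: -16146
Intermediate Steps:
g = -16398 (g = 2 - 10*1640 = 2 - 16400 = -16398)
F(l) = 5 + 3*l (F(l) = 6*l + (5 - 3*l) = 5 + 3*l)
n = 252 (n = -23 + (5 + 3*2)*(2 + 3)² = -23 + (5 + 6)*5² = -23 + 11*25 = -23 + 275 = 252)
g + n = -16398 + 252 = -16146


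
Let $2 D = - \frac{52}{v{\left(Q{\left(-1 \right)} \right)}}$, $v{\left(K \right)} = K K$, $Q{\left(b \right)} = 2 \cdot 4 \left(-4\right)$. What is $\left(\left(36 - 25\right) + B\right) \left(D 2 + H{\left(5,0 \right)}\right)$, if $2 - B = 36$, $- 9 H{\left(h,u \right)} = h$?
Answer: $\frac{32131}{2304} \approx 13.946$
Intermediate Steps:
$H{\left(h,u \right)} = - \frac{h}{9}$
$Q{\left(b \right)} = -32$ ($Q{\left(b \right)} = 8 \left(-4\right) = -32$)
$B = -34$ ($B = 2 - 36 = -34$)
$v{\left(K \right)} = K^{2}$
$D = - \frac{13}{512}$ ($D = \frac{\left(-52\right) \frac{1}{\left(-32\right)^{2}}}{2} = \frac{\left(-52\right) \frac{1}{1024}}{2} = \frac{1}{2} \left(- \frac{13}{256}\right) = - \frac{13}{512} \approx -0.025391$)
$\left(\left(36 - 25\right) + B\right) \left(D 2 + H{\left(5,0 \right)}\right) = \left(\left(36 - 25\right) - 34\right) \left(\left(- \frac{13}{512}\right) 2 - \frac{5}{9}\right) = \left(11 - 34\right) \left(- \frac{13}{256} - \frac{5}{9}\right) = \left(-23\right) \left(- \frac{1397}{2304}\right) = \frac{32131}{2304}$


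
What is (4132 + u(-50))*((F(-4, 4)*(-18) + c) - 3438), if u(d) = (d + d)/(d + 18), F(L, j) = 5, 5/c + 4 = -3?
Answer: -817133781/56 ≈ -1.4592e+7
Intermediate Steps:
c = -5/7 (c = 5/(-4 - 3) = 5/(-7) = 5*(-⅐) = -5/7 ≈ -0.71429)
u(d) = 2*d/(18 + d) (u(d) = (2*d)/(18 + d) = 2*d/(18 + d))
(4132 + u(-50))*((F(-4, 4)*(-18) + c) - 3438) = (4132 + 2*(-50)/(18 - 50))*((5*(-18) - 5/7) - 3438) = (4132 + 2*(-50)/(-32))*((-90 - 5/7) - 3438) = (4132 + 2*(-50)*(-1/32))*(-635/7 - 3438) = (4132 + 25/8)*(-24701/7) = (33081/8)*(-24701/7) = -817133781/56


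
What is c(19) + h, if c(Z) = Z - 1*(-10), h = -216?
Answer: -187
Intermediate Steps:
c(Z) = 10 + Z (c(Z) = Z + 10 = 10 + Z)
c(19) + h = (10 + 19) - 216 = 29 - 216 = -187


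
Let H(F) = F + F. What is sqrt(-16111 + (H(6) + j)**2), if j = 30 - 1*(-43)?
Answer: I*sqrt(8886) ≈ 94.266*I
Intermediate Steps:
j = 73 (j = 30 + 43 = 73)
H(F) = 2*F
sqrt(-16111 + (H(6) + j)**2) = sqrt(-16111 + (2*6 + 73)**2) = sqrt(-16111 + (12 + 73)**2) = sqrt(-16111 + 85**2) = sqrt(-16111 + 7225) = sqrt(-8886) = I*sqrt(8886)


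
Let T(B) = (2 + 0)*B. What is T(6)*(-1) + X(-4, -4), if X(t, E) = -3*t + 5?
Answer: 5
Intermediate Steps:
X(t, E) = 5 - 3*t
T(B) = 2*B
T(6)*(-1) + X(-4, -4) = (2*6)*(-1) + (5 - 3*(-4)) = 12*(-1) + (5 + 12) = -12 + 17 = 5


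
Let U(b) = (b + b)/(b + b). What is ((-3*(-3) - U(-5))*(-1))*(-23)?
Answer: 184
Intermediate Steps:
U(b) = 1 (U(b) = (2*b)/((2*b)) = (2*b)*(1/(2*b)) = 1)
((-3*(-3) - U(-5))*(-1))*(-23) = ((-3*(-3) - 1*1)*(-1))*(-23) = ((9 - 1)*(-1))*(-23) = (8*(-1))*(-23) = -8*(-23) = 184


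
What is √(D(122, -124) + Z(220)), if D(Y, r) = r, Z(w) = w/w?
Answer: I*√123 ≈ 11.091*I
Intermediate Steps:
Z(w) = 1
√(D(122, -124) + Z(220)) = √(-124 + 1) = √(-123) = I*√123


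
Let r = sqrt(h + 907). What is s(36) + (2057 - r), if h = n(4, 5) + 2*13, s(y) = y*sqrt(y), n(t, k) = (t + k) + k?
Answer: 2273 - sqrt(947) ≈ 2242.2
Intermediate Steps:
n(t, k) = t + 2*k (n(t, k) = (k + t) + k = t + 2*k)
s(y) = y**(3/2)
h = 40 (h = (4 + 2*5) + 2*13 = (4 + 10) + 26 = 14 + 26 = 40)
r = sqrt(947) (r = sqrt(40 + 907) = sqrt(947) ≈ 30.773)
s(36) + (2057 - r) = 36**(3/2) + (2057 - sqrt(947)) = 216 + (2057 - sqrt(947)) = 2273 - sqrt(947)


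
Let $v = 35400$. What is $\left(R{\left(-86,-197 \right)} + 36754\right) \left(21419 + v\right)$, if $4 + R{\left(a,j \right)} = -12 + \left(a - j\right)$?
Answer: $2093723331$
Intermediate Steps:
$R{\left(a,j \right)} = -16 + a - j$ ($R{\left(a,j \right)} = -4 - \left(12 + j - a\right) = -16 + a - j$)
$\left(R{\left(-86,-197 \right)} + 36754\right) \left(21419 + v\right) = \left(\left(-16 - 86 - -197\right) + 36754\right) \left(21419 + 35400\right) = \left(\left(-16 - 86 + 197\right) + 36754\right) 56819 = \left(95 + 36754\right) 56819 = 36849 \cdot 56819 = 2093723331$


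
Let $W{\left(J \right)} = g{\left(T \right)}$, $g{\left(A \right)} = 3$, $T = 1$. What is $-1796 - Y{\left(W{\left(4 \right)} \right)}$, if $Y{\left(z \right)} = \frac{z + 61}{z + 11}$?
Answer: $- \frac{12604}{7} \approx -1800.6$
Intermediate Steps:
$W{\left(J \right)} = 3$
$Y{\left(z \right)} = \frac{61 + z}{11 + z}$
$-1796 - Y{\left(W{\left(4 \right)} \right)} = -1796 - \frac{61 + 3}{11 + 3} = -1796 - \frac{1}{14} \cdot 64 = -1796 - \frac{32}{7} = - \frac{12604}{7}$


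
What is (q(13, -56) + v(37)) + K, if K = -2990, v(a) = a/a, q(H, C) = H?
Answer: -2976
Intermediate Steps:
v(a) = 1
(q(13, -56) + v(37)) + K = (13 + 1) - 2990 = 14 - 2990 = -2976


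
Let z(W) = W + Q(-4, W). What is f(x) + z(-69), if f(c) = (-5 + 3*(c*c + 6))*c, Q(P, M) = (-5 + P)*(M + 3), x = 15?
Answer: 10845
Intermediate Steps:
Q(P, M) = (-5 + P)*(3 + M)
f(c) = c*(13 + 3*c²) (f(c) = (-5 + 3*(c² + 6))*c = (-5 + 3*(6 + c²))*c = (-5 + (18 + 3*c²))*c = (13 + 3*c²)*c = c*(13 + 3*c²))
z(W) = -27 - 8*W (z(W) = W + (-15 - 5*W + 3*(-4) + W*(-4)) = W + (-15 - 5*W - 12 - 4*W) = W + (-27 - 9*W) = -27 - 8*W)
f(x) + z(-69) = 15*(13 + 3*15²) + (-27 - 8*(-69)) = 15*(13 + 3*225) + (-27 + 552) = 15*(13 + 675) + 525 = 15*688 + 525 = 10320 + 525 = 10845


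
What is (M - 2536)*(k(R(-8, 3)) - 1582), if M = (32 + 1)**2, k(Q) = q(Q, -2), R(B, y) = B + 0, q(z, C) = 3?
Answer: 2284813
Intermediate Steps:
R(B, y) = B
k(Q) = 3
M = 1089 (M = 33**2 = 1089)
(M - 2536)*(k(R(-8, 3)) - 1582) = (1089 - 2536)*(3 - 1582) = -1447*(-1579) = 2284813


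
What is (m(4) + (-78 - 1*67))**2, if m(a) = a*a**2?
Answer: 6561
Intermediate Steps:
m(a) = a**3
(m(4) + (-78 - 1*67))**2 = (4**3 + (-78 - 1*67))**2 = (64 + (-78 - 67))**2 = (64 - 145)**2 = (-81)**2 = 6561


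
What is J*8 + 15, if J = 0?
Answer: 15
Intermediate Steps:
J*8 + 15 = 0*8 + 15 = 0 + 15 = 15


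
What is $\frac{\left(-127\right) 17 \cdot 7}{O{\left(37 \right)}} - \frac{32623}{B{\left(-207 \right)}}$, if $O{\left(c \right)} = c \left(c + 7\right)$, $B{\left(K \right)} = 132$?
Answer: $- \frac{626195}{2442} \approx -256.43$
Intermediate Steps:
$O{\left(c \right)} = c \left(7 + c\right)$
$\frac{\left(-127\right) 17 \cdot 7}{O{\left(37 \right)}} - \frac{32623}{B{\left(-207 \right)}} = \frac{\left(-127\right) 17 \cdot 7}{37 \left(7 + 37\right)} - \frac{32623}{132} = \frac{\left(-127\right) 119}{37 \cdot 44} - \frac{32623}{132} = - \frac{15113}{1628} - \frac{32623}{132} = - \frac{626195}{2442}$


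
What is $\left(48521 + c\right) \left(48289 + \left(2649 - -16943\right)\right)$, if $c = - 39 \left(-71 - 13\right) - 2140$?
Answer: $3370766817$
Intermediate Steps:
$c = 1136$ ($c = \left(-39\right) \left(-84\right) - 2140 = 3276 - 2140 = 1136$)
$\left(48521 + c\right) \left(48289 + \left(2649 - -16943\right)\right) = \left(48521 + 1136\right) \left(48289 + \left(2649 - -16943\right)\right) = 49657 \left(48289 + \left(2649 + 16943\right)\right) = 49657 \left(48289 + 19592\right) = 49657 \cdot 67881 = 3370766817$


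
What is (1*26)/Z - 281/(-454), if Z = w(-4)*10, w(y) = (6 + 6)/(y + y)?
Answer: -7589/6810 ≈ -1.1144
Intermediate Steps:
w(y) = 6/y (w(y) = 12/((2*y)) = 12*(1/(2*y)) = 6/y)
Z = -15 (Z = (6/(-4))*10 = (6*(-1/4))*10 = -3/2*10 = -15)
(1*26)/Z - 281/(-454) = (1*26)/(-15) - 281/(-454) = 26*(-1/15) - 281*(-1/454) = -26/15 + 281/454 = -7589/6810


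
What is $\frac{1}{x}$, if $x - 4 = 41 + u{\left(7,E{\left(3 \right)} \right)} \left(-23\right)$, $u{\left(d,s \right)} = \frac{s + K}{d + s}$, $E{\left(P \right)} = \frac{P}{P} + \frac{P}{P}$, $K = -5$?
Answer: $\frac{3}{158} \approx 0.018987$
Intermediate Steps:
$E{\left(P \right)} = 2$ ($E{\left(P \right)} = 1 + 1 = 2$)
$u{\left(d,s \right)} = \frac{-5 + s}{d + s}$ ($u{\left(d,s \right)} = \frac{s - 5}{d + s} = \frac{-5 + s}{d + s}$)
$x = \frac{158}{3}$ ($x = 4 + \left(41 + \frac{-5 + 2}{7 + 2} \left(-23\right)\right) = 4 + \left(41 + \frac{1}{9} \left(-3\right) \left(-23\right)\right) = 4 + \left(41 - - \frac{23}{3}\right) = 4 + \left(41 + \frac{23}{3}\right) = 4 + \frac{146}{3} = \frac{158}{3} \approx 52.667$)
$\frac{1}{x} = \frac{1}{\frac{158}{3}} = \frac{3}{158}$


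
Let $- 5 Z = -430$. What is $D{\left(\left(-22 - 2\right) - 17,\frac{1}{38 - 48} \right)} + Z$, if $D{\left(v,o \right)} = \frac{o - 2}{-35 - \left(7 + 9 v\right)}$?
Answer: $\frac{93733}{1090} \approx 85.994$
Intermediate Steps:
$D{\left(v,o \right)} = \frac{-2 + o}{-42 - 9 v}$ ($D{\left(v,o \right)} = \frac{-2 + o}{-35 - \left(7 + 9 v\right)} = \frac{-2 + o}{-42 - 9 v}$)
$Z = 86$ ($Z = \left(- \frac{1}{5}\right) \left(-430\right) = 86$)
$D{\left(\left(-22 - 2\right) - 17,\frac{1}{38 - 48} \right)} + Z = \frac{2 - \frac{1}{38 - 48}}{3 \left(14 + 3 \left(\left(-22 - 2\right) - 17\right)\right)} + 86 = \frac{2 - \frac{1}{-10}}{3 \left(14 + 3 \left(-24 - 17\right)\right)} + 86 = \frac{2 - - \frac{1}{10}}{3 \left(14 + 3 \left(-41\right)\right)} + 86 = \frac{2 + \frac{1}{10}}{3 \left(14 - 123\right)} + 86 = \frac{1}{3} \frac{1}{-109} \cdot \frac{21}{10} + 86 = \frac{1}{3} \left(- \frac{1}{109}\right) \frac{21}{10} + 86 = - \frac{7}{1090} + 86 = \frac{93733}{1090}$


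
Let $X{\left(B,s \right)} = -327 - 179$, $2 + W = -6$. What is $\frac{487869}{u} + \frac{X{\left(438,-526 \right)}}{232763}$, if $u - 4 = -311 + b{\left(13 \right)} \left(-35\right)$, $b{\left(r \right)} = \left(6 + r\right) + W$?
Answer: $- \frac{113558202199}{161071996} \approx -705.02$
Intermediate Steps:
$W = -8$ ($W = -2 - 6 = -8$)
$X{\left(B,s \right)} = -506$
$b{\left(r \right)} = -2 + r$ ($b{\left(r \right)} = \left(6 + r\right) - 8 = -2 + r$)
$u = -692$ ($u = 4 + \left(-311 + \left(-2 + 13\right) \left(-35\right)\right) = 4 + \left(-311 + 11 \left(-35\right)\right) = 4 - 696 = -692$)
$\frac{487869}{u} + \frac{X{\left(438,-526 \right)}}{232763} = \frac{487869}{-692} - \frac{506}{232763} = 487869 \left(- \frac{1}{692}\right) - \frac{506}{232763} = - \frac{487869}{692} - \frac{506}{232763} = - \frac{113558202199}{161071996}$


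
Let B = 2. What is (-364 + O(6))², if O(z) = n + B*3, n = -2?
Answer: 129600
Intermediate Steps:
O(z) = 4 (O(z) = -2 + 2*3 = -2 + 6 = 4)
(-364 + O(6))² = (-364 + 4)² = (-360)² = 129600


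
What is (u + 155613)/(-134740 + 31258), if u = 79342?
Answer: -234955/103482 ≈ -2.2705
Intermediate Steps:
(u + 155613)/(-134740 + 31258) = (79342 + 155613)/(-134740 + 31258) = 234955/(-103482) = 234955*(-1/103482) = -234955/103482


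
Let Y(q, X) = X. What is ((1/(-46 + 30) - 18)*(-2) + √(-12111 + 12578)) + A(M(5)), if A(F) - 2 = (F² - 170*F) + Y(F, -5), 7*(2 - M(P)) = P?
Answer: -72047/392 + √467 ≈ -162.18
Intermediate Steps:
M(P) = 2 - P/7
A(F) = -3 + F² - 170*F (A(F) = 2 + ((F² - 170*F) - 5) = 2 + (-5 + F² - 170*F) = -3 + F² - 170*F)
((1/(-46 + 30) - 18)*(-2) + √(-12111 + 12578)) + A(M(5)) = ((1/(-46 + 30) - 18)*(-2) + √(-12111 + 12578)) + (-3 + (2 - ⅐*5)² - 170*(2 - ⅐*5)) = ((1/(-16) - 18)*(-2) + √467) + (-3 + (2 - 5/7)² - 170*(2 - 5/7)) = ((-1/16 - 18)*(-2) + √467) + (-3 + (9/7)² - 170*9/7) = (-289/16*(-2) + √467) + (-3 + 81/49 - 1530/7) = (289/8 + √467) - 10776/49 = -72047/392 + √467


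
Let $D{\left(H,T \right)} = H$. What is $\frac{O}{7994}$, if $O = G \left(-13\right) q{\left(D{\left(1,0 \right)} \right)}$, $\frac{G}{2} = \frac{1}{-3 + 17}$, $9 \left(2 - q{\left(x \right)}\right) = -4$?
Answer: $- \frac{143}{251811} \approx -0.00056789$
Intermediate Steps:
$q{\left(x \right)} = \frac{22}{9}$ ($q{\left(x \right)} = 2 - - \frac{4}{9} = 2 + \frac{4}{9} = \frac{22}{9}$)
$G = \frac{1}{7}$ ($G = \frac{2}{-3 + 17} = \frac{2}{14} = 2 \cdot \frac{1}{14} = \frac{1}{7} \approx 0.14286$)
$O = - \frac{286}{63}$ ($O = \frac{1}{7} \left(-13\right) \frac{22}{9} = \left(- \frac{13}{7}\right) \frac{22}{9} = - \frac{286}{63} \approx -4.5397$)
$\frac{O}{7994} = - \frac{286}{63 \cdot 7994} = \left(- \frac{286}{63}\right) \frac{1}{7994} = - \frac{143}{251811}$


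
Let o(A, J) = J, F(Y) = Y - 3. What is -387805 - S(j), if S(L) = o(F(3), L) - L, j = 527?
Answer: -387805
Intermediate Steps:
F(Y) = -3 + Y
S(L) = 0 (S(L) = L - L = 0)
-387805 - S(j) = -387805 - 1*0 = -387805 + 0 = -387805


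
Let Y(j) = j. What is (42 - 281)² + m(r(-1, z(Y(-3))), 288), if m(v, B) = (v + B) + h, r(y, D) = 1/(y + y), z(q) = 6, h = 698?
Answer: 116213/2 ≈ 58107.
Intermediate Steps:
r(y, D) = 1/(2*y)
m(v, B) = 698 + B + v (m(v, B) = (v + B) + 698 = (B + v) + 698 = 698 + B + v)
(42 - 281)² + m(r(-1, z(Y(-3))), 288) = (42 - 281)² + (698 + 288 + (½)/(-1)) = (-239)² + (698 + 288 + (½)*(-1)) = 57121 + (698 + 288 - ½) = 57121 + 1971/2 = 116213/2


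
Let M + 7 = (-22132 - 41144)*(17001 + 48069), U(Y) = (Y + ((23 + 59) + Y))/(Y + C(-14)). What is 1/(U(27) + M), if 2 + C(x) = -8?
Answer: -1/4117369319 ≈ -2.4287e-10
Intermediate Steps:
C(x) = -10 (C(x) = -2 - 8 = -10)
U(Y) = (82 + 2*Y)/(-10 + Y) (U(Y) = (Y + ((23 + 59) + Y))/(Y - 10) = (Y + (82 + Y))/(-10 + Y) = (82 + 2*Y)/(-10 + Y))
M = -4117369327 (M = -7 + (-22132 - 41144)*(17001 + 48069) = -7 - 63276*65070 = -7 - 4117369320 = -4117369327)
1/(U(27) + M) = 1/(2*(41 + 27)/(-10 + 27) - 4117369327) = 1/(2*68/17 - 4117369327) = 1/(2*(1/17)*68 - 4117369327) = 1/(8 - 4117369327) = 1/(-4117369319) = -1/4117369319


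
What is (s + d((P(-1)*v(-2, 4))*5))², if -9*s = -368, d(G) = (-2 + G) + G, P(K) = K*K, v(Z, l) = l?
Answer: 504100/81 ≈ 6223.5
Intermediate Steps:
P(K) = K²
d(G) = -2 + 2*G
s = 368/9 (s = -⅑*(-368) = 368/9 ≈ 40.889)
(s + d((P(-1)*v(-2, 4))*5))² = (368/9 + (-2 + 2*(((-1)²*4)*5)))² = (368/9 + (-2 + 2*((1*4)*5)))² = (368/9 + (-2 + 2*(4*5)))² = (368/9 + (-2 + 2*20))² = (368/9 + (-2 + 40))² = (368/9 + 38)² = (710/9)² = 504100/81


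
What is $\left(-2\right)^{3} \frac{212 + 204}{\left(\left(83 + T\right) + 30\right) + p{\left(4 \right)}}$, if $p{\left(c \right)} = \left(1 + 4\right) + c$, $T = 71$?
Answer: $- \frac{3328}{193} \approx -17.244$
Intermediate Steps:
$p{\left(c \right)} = 5 + c$
$\left(-2\right)^{3} \frac{212 + 204}{\left(\left(83 + T\right) + 30\right) + p{\left(4 \right)}} = \left(-2\right)^{3} \frac{212 + 204}{\left(\left(83 + 71\right) + 30\right) + \left(5 + 4\right)} = - 8 \frac{416}{\left(154 + 30\right) + 9} = - 8 \frac{416}{184 + 9} = - 8 \cdot \frac{416}{193} = - 8 \cdot 416 \cdot \frac{1}{193} = \left(-8\right) \frac{416}{193} = - \frac{3328}{193}$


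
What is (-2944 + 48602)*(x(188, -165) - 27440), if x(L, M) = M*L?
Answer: -2669166680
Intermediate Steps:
x(L, M) = L*M
(-2944 + 48602)*(x(188, -165) - 27440) = (-2944 + 48602)*(188*(-165) - 27440) = 45658*(-31020 - 27440) = 45658*(-58460) = -2669166680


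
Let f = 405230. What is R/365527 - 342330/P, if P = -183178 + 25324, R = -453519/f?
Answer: 8451117660180179/3896955015878890 ≈ 2.1686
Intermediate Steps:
R = -453519/405230 ≈ -1.1192
P = -157854
R/365527 - 342330/P = -453519/405230/365527 - 342330/(-157854) = -453519/405230*1/365527 - 342330*(-1/157854) = -453519/148122506210 + 57055/26309 = 8451117660180179/3896955015878890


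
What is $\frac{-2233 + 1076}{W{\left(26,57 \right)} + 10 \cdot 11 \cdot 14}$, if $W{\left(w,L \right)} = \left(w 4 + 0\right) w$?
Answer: $- \frac{1157}{4244} \approx -0.27262$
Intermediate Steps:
$W{\left(w,L \right)} = 4 w^{2}$ ($W{\left(w,L \right)} = \left(4 w + 0\right) w = 4 w w = 4 w^{2}$)
$\frac{-2233 + 1076}{W{\left(26,57 \right)} + 10 \cdot 11 \cdot 14} = \frac{-2233 + 1076}{4 \cdot 26^{2} + 10 \cdot 11 \cdot 14} = - \frac{1157}{4 \cdot 676 + 110 \cdot 14} = - \frac{1157}{2704 + 1540} = - \frac{1157}{4244}$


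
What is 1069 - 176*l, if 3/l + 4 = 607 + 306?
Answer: 323731/303 ≈ 1068.4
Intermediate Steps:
l = 1/303 (l = 3/(-4 + (607 + 306)) = 3/(-4 + 913) = 3/909 = 3*(1/909) = 1/303 ≈ 0.0033003)
1069 - 176*l = 1069 - 176*1/303 = 1069 - 176/303 = 323731/303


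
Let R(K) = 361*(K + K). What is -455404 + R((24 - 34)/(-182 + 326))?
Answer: -16396349/36 ≈ -4.5545e+5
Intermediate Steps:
R(K) = 722*K (R(K) = 361*(2*K) = 722*K)
-455404 + R((24 - 34)/(-182 + 326)) = -455404 + 722*((24 - 34)/(-182 + 326)) = -455404 + 722*(-10/144) = -455404 + 722*(-10*1/144) = -455404 + 722*(-5/72) = -455404 - 1805/36 = -16396349/36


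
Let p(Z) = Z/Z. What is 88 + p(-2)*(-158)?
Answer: -70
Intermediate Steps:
p(Z) = 1
88 + p(-2)*(-158) = 88 + 1*(-158) = 88 - 158 = -70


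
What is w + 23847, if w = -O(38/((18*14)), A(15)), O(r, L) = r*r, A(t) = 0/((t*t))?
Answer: 378594611/15876 ≈ 23847.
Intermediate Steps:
A(t) = 0 (A(t) = 0/(t**2) = 0/t**2 = 0)
O(r, L) = r**2
w = -361/15876 (w = -(38/((18*14)))**2 = -(38/252)**2 = -(38*(1/252))**2 = -(19/126)**2 = -1*361/15876 = -361/15876 ≈ -0.022739)
w + 23847 = -361/15876 + 23847 = 378594611/15876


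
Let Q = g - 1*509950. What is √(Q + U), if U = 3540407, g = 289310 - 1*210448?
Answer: √3109319 ≈ 1763.3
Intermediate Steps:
g = 78862 (g = 289310 - 210448 = 78862)
Q = -431088 (Q = 78862 - 1*509950 = 78862 - 509950 = -431088)
√(Q + U) = √(-431088 + 3540407) = √3109319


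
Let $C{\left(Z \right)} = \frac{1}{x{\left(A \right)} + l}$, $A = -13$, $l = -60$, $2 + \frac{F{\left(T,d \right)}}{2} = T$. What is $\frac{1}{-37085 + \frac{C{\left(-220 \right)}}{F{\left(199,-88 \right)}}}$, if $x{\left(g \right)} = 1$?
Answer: $- \frac{23246}{862077911} \approx -2.6965 \cdot 10^{-5}$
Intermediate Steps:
$F{\left(T,d \right)} = -4 + 2 T$
$C{\left(Z \right)} = - \frac{1}{59}$ ($C{\left(Z \right)} = \frac{1}{1 - 60} = \frac{1}{-59} = - \frac{1}{59}$)
$\frac{1}{-37085 + \frac{C{\left(-220 \right)}}{F{\left(199,-88 \right)}}} = \frac{1}{-37085 - \frac{1}{59 \left(-4 + 2 \cdot 199\right)}} = \frac{1}{-37085 - \frac{1}{59 \left(-4 + 398\right)}} = \frac{1}{-37085 - \frac{1}{59 \cdot 394}} = \frac{1}{-37085 - \frac{1}{23246}} = \frac{1}{- \frac{862077911}{23246}} = - \frac{23246}{862077911}$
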